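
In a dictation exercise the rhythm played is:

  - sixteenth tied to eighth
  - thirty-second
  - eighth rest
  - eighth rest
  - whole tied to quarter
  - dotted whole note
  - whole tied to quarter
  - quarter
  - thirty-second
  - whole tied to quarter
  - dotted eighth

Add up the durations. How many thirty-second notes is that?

Convert each value to thirty-second notes: sixteenth tied to eighth (sixteenth + eighth) = 6; thirty-second = 1; eighth rest = 4; eighth rest = 4; whole tied to quarter (whole + quarter) = 40; dotted whole note = 48; whole tied to quarter (whole + quarter) = 40; quarter = 8; thirty-second = 1; whole tied to quarter (whole + quarter) = 40; dotted eighth = 6.
Altogether 6 + 1 + 4 + 4 + 40 + 48 + 40 + 8 + 1 + 40 + 6 = 198 thirty-second notes.

198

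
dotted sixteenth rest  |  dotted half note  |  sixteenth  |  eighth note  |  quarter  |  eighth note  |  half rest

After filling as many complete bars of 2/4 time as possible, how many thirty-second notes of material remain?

One bar of 2/4 = 16 thirty-second notes.
Working in thirty-second notes: dotted sixteenth rest = 3; dotted half note = 24; sixteenth = 2; eighth note = 4; quarter = 8; eighth note = 4; half rest = 16.
Altogether 3 + 24 + 2 + 4 + 8 + 4 + 16 = 61.
61 ÷ 16 = 3 complete bars with 13 thirty-second notes remaining.

13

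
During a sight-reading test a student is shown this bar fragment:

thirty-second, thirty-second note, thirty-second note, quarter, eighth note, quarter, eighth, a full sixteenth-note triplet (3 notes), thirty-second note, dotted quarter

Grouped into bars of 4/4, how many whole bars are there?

One bar of 4/4 = 32 thirty-second notes.
Express everything in thirty-second notes: thirty-second = 1; thirty-second note = 1; thirty-second note = 1; quarter = 8; eighth note = 4; quarter = 8; eighth = 4; a full sixteenth-note triplet (3 notes) (three triplet sixteenths span one eighth) = 4; thirty-second note = 1; dotted quarter = 12.
Adding: 1 + 1 + 1 + 8 + 4 + 8 + 4 + 4 + 1 + 12 = 44.
44 ÷ 32 = 1 complete bar with 12 left over.

1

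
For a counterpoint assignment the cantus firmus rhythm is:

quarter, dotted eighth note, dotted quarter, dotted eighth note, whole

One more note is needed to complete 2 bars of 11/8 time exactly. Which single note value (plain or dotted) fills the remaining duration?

2 bars of 11/8 = 44 sixteenth notes.
Convert each value to sixteenth notes: quarter = 4; dotted eighth note = 3; dotted quarter = 6; dotted eighth note = 3; whole = 16.
Adding: 4 + 3 + 6 + 3 + 16 = 32.
Remaining: 44 − 32 = 12 sixteenth notes, which is a dotted half note.

dotted half note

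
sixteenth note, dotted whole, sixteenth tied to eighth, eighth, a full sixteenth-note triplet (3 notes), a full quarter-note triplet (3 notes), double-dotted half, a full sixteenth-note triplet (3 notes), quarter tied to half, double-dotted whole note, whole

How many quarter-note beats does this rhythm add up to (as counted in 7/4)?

One quarter-note beat = 4 sixteenth notes.
Working in sixteenth notes: sixteenth note = 1; dotted whole = 24; sixteenth tied to eighth (sixteenth + eighth) = 3; eighth = 2; a full sixteenth-note triplet (3 notes) (three triplet sixteenths span one eighth) = 2; a full quarter-note triplet (3 notes) (three triplet quarters span one half) = 8; double-dotted half = 14; a full sixteenth-note triplet (3 notes) (three triplet sixteenths span one eighth) = 2; quarter tied to half (quarter + half) = 12; double-dotted whole note = 28; whole = 16.
Adding: 1 + 24 + 3 + 2 + 2 + 8 + 14 + 2 + 12 + 28 + 16 = 112.
112 ÷ 4 = 28 beats.

28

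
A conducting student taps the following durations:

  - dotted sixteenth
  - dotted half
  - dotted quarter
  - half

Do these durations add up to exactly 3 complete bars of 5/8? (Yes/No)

One bar of 5/8 = 20 thirty-second notes, so 3 bars = 60.
Each duration in thirty-second notes: dotted sixteenth = 3; dotted half = 24; dotted quarter = 12; half = 16.
Sum: 3 + 24 + 12 + 16 = 55.
55 falls short of 60, so the answer is No.

No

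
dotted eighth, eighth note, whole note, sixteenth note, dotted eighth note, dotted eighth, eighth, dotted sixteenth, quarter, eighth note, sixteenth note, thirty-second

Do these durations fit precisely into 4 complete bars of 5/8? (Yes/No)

No

One bar of 5/8 = 20 thirty-second notes, so 4 bars = 80.
Each duration in thirty-second notes: dotted eighth = 6; eighth note = 4; whole note = 32; sixteenth note = 2; dotted eighth note = 6; dotted eighth = 6; eighth = 4; dotted sixteenth = 3; quarter = 8; eighth note = 4; sixteenth note = 2; thirty-second = 1.
Altogether 6 + 4 + 32 + 2 + 6 + 6 + 4 + 3 + 8 + 4 + 2 + 1 = 78.
78 falls short of 80, so the answer is No.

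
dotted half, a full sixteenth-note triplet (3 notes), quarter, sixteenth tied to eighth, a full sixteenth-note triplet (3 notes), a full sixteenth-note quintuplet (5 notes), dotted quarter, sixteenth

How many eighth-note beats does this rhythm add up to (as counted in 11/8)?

One eighth-note beat = 2 sixteenth notes.
Each duration in sixteenth notes: dotted half = 12; a full sixteenth-note triplet (3 notes) (three triplet sixteenths span one eighth) = 2; quarter = 4; sixteenth tied to eighth (sixteenth + eighth) = 3; a full sixteenth-note triplet (3 notes) (three triplet sixteenths span one eighth) = 2; a full sixteenth-note quintuplet (5 notes) (five quintuplet sixteenths span one quarter) = 4; dotted quarter = 6; sixteenth = 1.
Sum: 12 + 2 + 4 + 3 + 2 + 4 + 6 + 1 = 34.
34 ÷ 2 = 17 beats.

17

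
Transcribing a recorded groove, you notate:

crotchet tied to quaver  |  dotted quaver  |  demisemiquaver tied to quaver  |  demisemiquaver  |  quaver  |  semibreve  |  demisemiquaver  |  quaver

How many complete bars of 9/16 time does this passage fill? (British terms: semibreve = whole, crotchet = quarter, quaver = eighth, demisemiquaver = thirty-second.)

3

One bar of 9/16 = 18 thirty-second notes.
In thirty-second notes: crotchet tied to quaver (crotchet + quaver) = 12; dotted quaver = 6; demisemiquaver tied to quaver (demisemiquaver + quaver) = 5; demisemiquaver = 1; quaver = 4; semibreve = 32; demisemiquaver = 1; quaver = 4.
Sum: 12 + 6 + 5 + 1 + 4 + 32 + 1 + 4 = 65.
65 ÷ 18 = 3 complete bars with 11 left over.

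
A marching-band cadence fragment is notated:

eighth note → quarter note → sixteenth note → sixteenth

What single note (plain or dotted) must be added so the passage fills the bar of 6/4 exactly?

The bar of 6/4 = 24 sixteenth notes.
In sixteenth notes: eighth note = 2; quarter note = 4; sixteenth note = 1; sixteenth = 1.
Adding: 2 + 4 + 1 + 1 = 8.
Remaining: 24 − 8 = 16 sixteenth notes, which is a whole note.

whole note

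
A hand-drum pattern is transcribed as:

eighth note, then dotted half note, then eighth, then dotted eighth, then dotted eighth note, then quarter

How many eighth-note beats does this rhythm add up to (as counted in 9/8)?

One eighth-note beat = 2 sixteenth notes.
Working in sixteenth notes: eighth note = 2; dotted half note = 12; eighth = 2; dotted eighth = 3; dotted eighth note = 3; quarter = 4.
Total: 2 + 12 + 2 + 3 + 3 + 4 = 26.
26 ÷ 2 = 13 beats.

13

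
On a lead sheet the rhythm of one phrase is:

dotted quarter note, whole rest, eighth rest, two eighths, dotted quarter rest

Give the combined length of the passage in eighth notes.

In eighth notes: dotted quarter note = 3; whole rest = 8; eighth rest = 1; eighth = 1; eighth = 1; dotted quarter rest = 3.
Adding: 3 + 8 + 1 + 1 + 1 + 3 = 17 eighth notes.

17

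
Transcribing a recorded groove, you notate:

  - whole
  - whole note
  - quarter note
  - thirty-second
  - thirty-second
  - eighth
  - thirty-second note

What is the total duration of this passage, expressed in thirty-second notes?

79

Convert each value to thirty-second notes: whole = 32; whole note = 32; quarter note = 8; thirty-second = 1; thirty-second = 1; eighth = 4; thirty-second note = 1.
Adding: 32 + 32 + 8 + 1 + 1 + 4 + 1 = 79 thirty-second notes.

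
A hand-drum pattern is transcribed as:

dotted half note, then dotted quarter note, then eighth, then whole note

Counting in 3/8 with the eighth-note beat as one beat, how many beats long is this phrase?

One eighth-note beat = 2 sixteenth notes.
Working in sixteenth notes: dotted half note = 12; dotted quarter note = 6; eighth = 2; whole note = 16.
Sum: 12 + 6 + 2 + 16 = 36.
36 ÷ 2 = 18 beats.

18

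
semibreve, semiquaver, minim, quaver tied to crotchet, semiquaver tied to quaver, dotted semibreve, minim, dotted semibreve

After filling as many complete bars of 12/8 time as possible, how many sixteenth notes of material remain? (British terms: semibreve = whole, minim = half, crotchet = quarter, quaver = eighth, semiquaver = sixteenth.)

18

One bar of 12/8 = 24 sixteenth notes.
Working in sixteenth notes: semibreve = 16; semiquaver = 1; minim = 8; quaver tied to crotchet (quaver + crotchet) = 6; semiquaver tied to quaver (semiquaver + quaver) = 3; dotted semibreve = 24; minim = 8; dotted semibreve = 24.
Sum: 16 + 1 + 8 + 6 + 3 + 24 + 8 + 24 = 90.
90 ÷ 24 = 3 complete bars with 18 sixteenth notes remaining.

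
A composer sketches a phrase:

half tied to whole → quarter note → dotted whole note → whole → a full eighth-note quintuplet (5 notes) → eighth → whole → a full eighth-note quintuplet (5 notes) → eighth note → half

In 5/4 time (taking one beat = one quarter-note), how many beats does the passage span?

One quarter-note beat = 2 eighth notes.
Working in eighth notes: half tied to whole (half + whole) = 12; quarter note = 2; dotted whole note = 12; whole = 8; a full eighth-note quintuplet (5 notes) (five quintuplet eighths span one half) = 4; eighth = 1; whole = 8; a full eighth-note quintuplet (5 notes) (five quintuplet eighths span one half) = 4; eighth note = 1; half = 4.
Altogether 12 + 2 + 12 + 8 + 4 + 1 + 8 + 4 + 1 + 4 = 56.
56 ÷ 2 = 28 beats.

28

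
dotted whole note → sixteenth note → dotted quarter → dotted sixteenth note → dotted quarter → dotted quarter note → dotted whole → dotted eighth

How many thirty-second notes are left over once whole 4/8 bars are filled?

15

One bar of 4/8 = 16 thirty-second notes.
Working in thirty-second notes: dotted whole note = 48; sixteenth note = 2; dotted quarter = 12; dotted sixteenth note = 3; dotted quarter = 12; dotted quarter note = 12; dotted whole = 48; dotted eighth = 6.
Sum: 48 + 2 + 12 + 3 + 12 + 12 + 48 + 6 = 143.
143 ÷ 16 = 8 complete bars with 15 thirty-second notes remaining.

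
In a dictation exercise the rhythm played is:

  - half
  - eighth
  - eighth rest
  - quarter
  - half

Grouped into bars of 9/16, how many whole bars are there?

2

One bar of 9/16 = 9 sixteenth notes.
In sixteenth notes: half = 8; eighth = 2; eighth rest = 2; quarter = 4; half = 8.
Adding: 8 + 2 + 2 + 4 + 8 = 24.
24 ÷ 9 = 2 complete bars with 6 left over.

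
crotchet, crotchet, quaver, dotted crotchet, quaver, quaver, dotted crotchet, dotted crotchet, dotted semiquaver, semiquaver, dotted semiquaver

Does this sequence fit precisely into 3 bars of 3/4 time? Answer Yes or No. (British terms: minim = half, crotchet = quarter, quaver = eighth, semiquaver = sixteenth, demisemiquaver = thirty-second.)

Yes

One bar of 3/4 = 24 thirty-second notes, so 3 bars = 72.
Convert each value to thirty-second notes: crotchet = 8; crotchet = 8; quaver = 4; dotted crotchet = 12; quaver = 4; quaver = 4; dotted crotchet = 12; dotted crotchet = 12; dotted semiquaver = 3; semiquaver = 2; dotted semiquaver = 3.
Altogether 8 + 8 + 4 + 12 + 4 + 4 + 12 + 12 + 3 + 2 + 3 = 72.
72 equals 72, so the answer is Yes.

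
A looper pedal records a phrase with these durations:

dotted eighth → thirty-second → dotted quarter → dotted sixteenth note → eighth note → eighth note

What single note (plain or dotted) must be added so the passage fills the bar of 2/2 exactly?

The bar of 2/2 = 32 thirty-second notes.
In thirty-second notes: dotted eighth = 6; thirty-second = 1; dotted quarter = 12; dotted sixteenth note = 3; eighth note = 4; eighth note = 4.
Adding: 6 + 1 + 12 + 3 + 4 + 4 = 30.
Remaining: 32 − 30 = 2 thirty-second notes, which is a sixteenth note.

sixteenth note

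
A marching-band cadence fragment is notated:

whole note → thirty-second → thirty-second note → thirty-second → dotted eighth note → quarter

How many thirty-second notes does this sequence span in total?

Working in thirty-second notes: whole note = 32; thirty-second = 1; thirty-second note = 1; thirty-second = 1; dotted eighth note = 6; quarter = 8.
Total: 32 + 1 + 1 + 1 + 6 + 8 = 49 thirty-second notes.

49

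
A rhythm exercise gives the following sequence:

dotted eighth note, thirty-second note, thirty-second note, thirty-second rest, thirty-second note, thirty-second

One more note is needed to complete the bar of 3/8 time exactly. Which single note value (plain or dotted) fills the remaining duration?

thirty-second note

The bar of 3/8 = 12 thirty-second notes.
In thirty-second notes: dotted eighth note = 6; thirty-second note = 1; thirty-second note = 1; thirty-second rest = 1; thirty-second note = 1; thirty-second = 1.
Sum: 6 + 1 + 1 + 1 + 1 + 1 = 11.
Remaining: 12 − 11 = 1 thirty-second note, which is a thirty-second note.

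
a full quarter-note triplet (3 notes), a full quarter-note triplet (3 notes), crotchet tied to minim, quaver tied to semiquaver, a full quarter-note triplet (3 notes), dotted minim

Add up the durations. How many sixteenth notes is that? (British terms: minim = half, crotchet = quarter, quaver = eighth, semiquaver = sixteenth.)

Express everything in sixteenth notes: a full quarter-note triplet (3 notes) (three triplet quarters span one half) = 8; a full quarter-note triplet (3 notes) (three triplet quarters span one half) = 8; crotchet tied to minim (crotchet + minim) = 12; quaver tied to semiquaver (quaver + semiquaver) = 3; a full quarter-note triplet (3 notes) (three triplet quarters span one half) = 8; dotted minim = 12.
Sum: 8 + 8 + 12 + 3 + 8 + 12 = 51 sixteenth notes.

51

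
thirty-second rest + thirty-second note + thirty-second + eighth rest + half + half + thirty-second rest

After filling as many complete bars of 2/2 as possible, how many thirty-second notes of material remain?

One bar of 2/2 = 32 thirty-second notes.
Express everything in thirty-second notes: thirty-second rest = 1; thirty-second note = 1; thirty-second = 1; eighth rest = 4; half = 16; half = 16; thirty-second rest = 1.
Altogether 1 + 1 + 1 + 4 + 16 + 16 + 1 = 40.
40 ÷ 32 = 1 complete bar with 8 thirty-second notes remaining.

8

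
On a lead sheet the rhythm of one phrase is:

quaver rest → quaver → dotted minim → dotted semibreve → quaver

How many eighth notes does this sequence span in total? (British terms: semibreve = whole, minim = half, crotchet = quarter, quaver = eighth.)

Working in eighth notes: quaver rest = 1; quaver = 1; dotted minim = 6; dotted semibreve = 12; quaver = 1.
Altogether 1 + 1 + 6 + 12 + 1 = 21 eighth notes.

21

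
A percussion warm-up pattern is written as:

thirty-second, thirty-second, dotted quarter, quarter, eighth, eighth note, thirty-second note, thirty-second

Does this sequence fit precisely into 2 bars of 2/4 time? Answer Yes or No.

One bar of 2/4 = 16 thirty-second notes, so 2 bars = 32.
In thirty-second notes: thirty-second = 1; thirty-second = 1; dotted quarter = 12; quarter = 8; eighth = 4; eighth note = 4; thirty-second note = 1; thirty-second = 1.
Altogether 1 + 1 + 12 + 8 + 4 + 4 + 1 + 1 = 32.
32 equals 32, so the answer is Yes.

Yes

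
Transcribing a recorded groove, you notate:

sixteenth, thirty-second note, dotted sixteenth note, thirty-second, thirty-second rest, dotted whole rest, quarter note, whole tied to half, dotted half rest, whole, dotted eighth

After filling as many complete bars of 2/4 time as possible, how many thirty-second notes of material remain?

One bar of 2/4 = 16 thirty-second notes.
In thirty-second notes: sixteenth = 2; thirty-second note = 1; dotted sixteenth note = 3; thirty-second = 1; thirty-second rest = 1; dotted whole rest = 48; quarter note = 8; whole tied to half (whole + half) = 48; dotted half rest = 24; whole = 32; dotted eighth = 6.
Total: 2 + 1 + 3 + 1 + 1 + 48 + 8 + 48 + 24 + 32 + 6 = 174.
174 ÷ 16 = 10 complete bars with 14 thirty-second notes remaining.

14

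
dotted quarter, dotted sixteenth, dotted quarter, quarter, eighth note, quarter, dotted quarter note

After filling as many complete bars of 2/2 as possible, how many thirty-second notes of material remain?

One bar of 2/2 = 32 thirty-second notes.
Express everything in thirty-second notes: dotted quarter = 12; dotted sixteenth = 3; dotted quarter = 12; quarter = 8; eighth note = 4; quarter = 8; dotted quarter note = 12.
Total: 12 + 3 + 12 + 8 + 4 + 8 + 12 = 59.
59 ÷ 32 = 1 complete bar with 27 thirty-second notes remaining.

27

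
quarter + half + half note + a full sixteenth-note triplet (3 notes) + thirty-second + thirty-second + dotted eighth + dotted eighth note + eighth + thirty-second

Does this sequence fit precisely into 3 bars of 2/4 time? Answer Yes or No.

No

One bar of 2/4 = 16 thirty-second notes, so 3 bars = 48.
Convert each value to thirty-second notes: quarter = 8; half = 16; half note = 16; a full sixteenth-note triplet (3 notes) (three triplet sixteenths span one eighth) = 4; thirty-second = 1; thirty-second = 1; dotted eighth = 6; dotted eighth note = 6; eighth = 4; thirty-second = 1.
Total: 8 + 16 + 16 + 4 + 1 + 1 + 6 + 6 + 4 + 1 = 63.
63 exceeds 48, so the answer is No.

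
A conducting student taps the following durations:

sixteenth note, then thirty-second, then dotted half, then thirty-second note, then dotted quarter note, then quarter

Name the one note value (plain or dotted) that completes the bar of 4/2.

half note

The bar of 4/2 = 64 thirty-second notes.
Express everything in thirty-second notes: sixteenth note = 2; thirty-second = 1; dotted half = 24; thirty-second note = 1; dotted quarter note = 12; quarter = 8.
Adding: 2 + 1 + 24 + 1 + 12 + 8 = 48.
Remaining: 64 − 48 = 16 thirty-second notes, which is a half note.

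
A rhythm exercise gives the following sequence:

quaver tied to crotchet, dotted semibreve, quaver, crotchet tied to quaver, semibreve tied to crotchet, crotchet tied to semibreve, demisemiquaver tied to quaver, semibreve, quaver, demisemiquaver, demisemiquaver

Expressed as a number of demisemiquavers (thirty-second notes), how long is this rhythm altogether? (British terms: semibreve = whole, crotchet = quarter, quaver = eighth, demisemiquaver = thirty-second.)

199

Convert each value to thirty-second notes: quaver tied to crotchet (quaver + crotchet) = 12; dotted semibreve = 48; quaver = 4; crotchet tied to quaver (crotchet + quaver) = 12; semibreve tied to crotchet (semibreve + crotchet) = 40; crotchet tied to semibreve (crotchet + semibreve) = 40; demisemiquaver tied to quaver (demisemiquaver + quaver) = 5; semibreve = 32; quaver = 4; demisemiquaver = 1; demisemiquaver = 1.
Adding: 12 + 48 + 4 + 12 + 40 + 40 + 5 + 32 + 4 + 1 + 1 = 199 thirty-second notes.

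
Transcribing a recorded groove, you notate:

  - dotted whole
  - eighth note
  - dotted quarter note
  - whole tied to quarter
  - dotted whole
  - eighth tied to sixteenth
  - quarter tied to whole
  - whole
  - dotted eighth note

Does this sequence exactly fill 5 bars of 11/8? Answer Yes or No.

No

One bar of 11/8 = 22 sixteenth notes, so 5 bars = 110.
Convert each value to sixteenth notes: dotted whole = 24; eighth note = 2; dotted quarter note = 6; whole tied to quarter (whole + quarter) = 20; dotted whole = 24; eighth tied to sixteenth (eighth + sixteenth) = 3; quarter tied to whole (quarter + whole) = 20; whole = 16; dotted eighth note = 3.
Altogether 24 + 2 + 6 + 20 + 24 + 3 + 20 + 16 + 3 = 118.
118 exceeds 110, so the answer is No.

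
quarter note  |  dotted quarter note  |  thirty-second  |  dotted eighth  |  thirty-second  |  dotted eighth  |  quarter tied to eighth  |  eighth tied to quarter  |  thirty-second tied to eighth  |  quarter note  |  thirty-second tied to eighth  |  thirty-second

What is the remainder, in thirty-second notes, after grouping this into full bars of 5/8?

One bar of 5/8 = 20 thirty-second notes.
Working in thirty-second notes: quarter note = 8; dotted quarter note = 12; thirty-second = 1; dotted eighth = 6; thirty-second = 1; dotted eighth = 6; quarter tied to eighth (quarter + eighth) = 12; eighth tied to quarter (eighth + quarter) = 12; thirty-second tied to eighth (thirty-second + eighth) = 5; quarter note = 8; thirty-second tied to eighth (thirty-second + eighth) = 5; thirty-second = 1.
Total: 8 + 12 + 1 + 6 + 1 + 6 + 12 + 12 + 5 + 8 + 5 + 1 = 77.
77 ÷ 20 = 3 complete bars with 17 thirty-second notes remaining.

17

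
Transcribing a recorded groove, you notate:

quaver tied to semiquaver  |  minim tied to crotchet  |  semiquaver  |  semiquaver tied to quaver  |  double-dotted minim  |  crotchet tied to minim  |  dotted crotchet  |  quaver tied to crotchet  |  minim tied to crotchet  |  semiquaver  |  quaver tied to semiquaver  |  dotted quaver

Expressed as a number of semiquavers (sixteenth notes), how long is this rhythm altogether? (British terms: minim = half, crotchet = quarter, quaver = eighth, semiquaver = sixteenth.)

In sixteenth notes: quaver tied to semiquaver (quaver + semiquaver) = 3; minim tied to crotchet (minim + crotchet) = 12; semiquaver = 1; semiquaver tied to quaver (semiquaver + quaver) = 3; double-dotted minim = 14; crotchet tied to minim (crotchet + minim) = 12; dotted crotchet = 6; quaver tied to crotchet (quaver + crotchet) = 6; minim tied to crotchet (minim + crotchet) = 12; semiquaver = 1; quaver tied to semiquaver (quaver + semiquaver) = 3; dotted quaver = 3.
Total: 3 + 12 + 1 + 3 + 14 + 12 + 6 + 6 + 12 + 1 + 3 + 3 = 76 sixteenth notes.

76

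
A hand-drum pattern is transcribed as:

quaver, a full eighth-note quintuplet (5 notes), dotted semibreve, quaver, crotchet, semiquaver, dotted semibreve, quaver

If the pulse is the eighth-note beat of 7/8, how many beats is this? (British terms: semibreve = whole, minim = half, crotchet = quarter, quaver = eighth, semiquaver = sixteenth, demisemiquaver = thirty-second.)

One eighth-note beat = 2 sixteenth notes.
In sixteenth notes: quaver = 2; a full eighth-note quintuplet (5 notes) (five quintuplet eighths span one half) = 8; dotted semibreve = 24; quaver = 2; crotchet = 4; semiquaver = 1; dotted semibreve = 24; quaver = 2.
Sum: 2 + 8 + 24 + 2 + 4 + 1 + 24 + 2 = 67.
67 ÷ 2 = 33.5 beats.

33.5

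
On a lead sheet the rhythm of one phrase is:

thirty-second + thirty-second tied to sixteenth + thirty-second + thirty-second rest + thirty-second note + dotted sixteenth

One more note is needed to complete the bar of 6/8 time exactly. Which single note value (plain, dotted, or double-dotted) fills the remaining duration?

double-dotted quarter note

The bar of 6/8 = 24 thirty-second notes.
Express everything in thirty-second notes: thirty-second = 1; thirty-second tied to sixteenth (thirty-second + sixteenth) = 3; thirty-second = 1; thirty-second rest = 1; thirty-second note = 1; dotted sixteenth = 3.
Sum: 1 + 3 + 1 + 1 + 1 + 3 = 10.
Remaining: 24 − 10 = 14 thirty-second notes, which is a double-dotted quarter note.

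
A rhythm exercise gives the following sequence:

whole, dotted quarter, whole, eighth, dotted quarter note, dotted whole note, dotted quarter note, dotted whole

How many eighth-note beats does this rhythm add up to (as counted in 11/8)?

50

One eighth-note beat = 2 sixteenth notes.
Express everything in sixteenth notes: whole = 16; dotted quarter = 6; whole = 16; eighth = 2; dotted quarter note = 6; dotted whole note = 24; dotted quarter note = 6; dotted whole = 24.
Adding: 16 + 6 + 16 + 2 + 6 + 24 + 6 + 24 = 100.
100 ÷ 2 = 50 beats.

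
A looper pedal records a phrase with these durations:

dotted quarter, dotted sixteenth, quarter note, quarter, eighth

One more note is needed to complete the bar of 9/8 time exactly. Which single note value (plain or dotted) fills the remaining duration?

The bar of 9/8 = 36 thirty-second notes.
Each duration in thirty-second notes: dotted quarter = 12; dotted sixteenth = 3; quarter note = 8; quarter = 8; eighth = 4.
Total: 12 + 3 + 8 + 8 + 4 = 35.
Remaining: 36 − 35 = 1 thirty-second note, which is a thirty-second note.

thirty-second note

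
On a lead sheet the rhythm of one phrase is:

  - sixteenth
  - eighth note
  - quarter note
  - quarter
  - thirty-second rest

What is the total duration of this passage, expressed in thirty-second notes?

23

Express everything in thirty-second notes: sixteenth = 2; eighth note = 4; quarter note = 8; quarter = 8; thirty-second rest = 1.
Sum: 2 + 4 + 8 + 8 + 1 = 23 thirty-second notes.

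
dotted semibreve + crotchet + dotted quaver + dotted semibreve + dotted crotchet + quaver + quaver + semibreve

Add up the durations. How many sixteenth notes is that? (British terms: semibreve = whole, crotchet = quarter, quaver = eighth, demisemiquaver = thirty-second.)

81

In sixteenth notes: dotted semibreve = 24; crotchet = 4; dotted quaver = 3; dotted semibreve = 24; dotted crotchet = 6; quaver = 2; quaver = 2; semibreve = 16.
Altogether 24 + 4 + 3 + 24 + 6 + 2 + 2 + 16 = 81 sixteenth notes.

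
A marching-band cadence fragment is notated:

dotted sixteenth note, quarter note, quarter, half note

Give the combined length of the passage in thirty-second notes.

In thirty-second notes: dotted sixteenth note = 3; quarter note = 8; quarter = 8; half note = 16.
Sum: 3 + 8 + 8 + 16 = 35 thirty-second notes.

35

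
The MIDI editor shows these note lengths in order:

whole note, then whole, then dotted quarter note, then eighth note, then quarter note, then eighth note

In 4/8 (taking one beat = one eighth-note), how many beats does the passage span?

One eighth-note beat = 2 sixteenth notes.
Working in sixteenth notes: whole note = 16; whole = 16; dotted quarter note = 6; eighth note = 2; quarter note = 4; eighth note = 2.
Adding: 16 + 16 + 6 + 2 + 4 + 2 = 46.
46 ÷ 2 = 23 beats.

23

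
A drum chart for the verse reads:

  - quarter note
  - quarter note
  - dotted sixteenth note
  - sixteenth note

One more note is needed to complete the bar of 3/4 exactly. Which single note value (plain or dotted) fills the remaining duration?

dotted sixteenth note

The bar of 3/4 = 24 thirty-second notes.
Convert each value to thirty-second notes: quarter note = 8; quarter note = 8; dotted sixteenth note = 3; sixteenth note = 2.
Adding: 8 + 8 + 3 + 2 = 21.
Remaining: 24 − 21 = 3 thirty-second notes, which is a dotted sixteenth note.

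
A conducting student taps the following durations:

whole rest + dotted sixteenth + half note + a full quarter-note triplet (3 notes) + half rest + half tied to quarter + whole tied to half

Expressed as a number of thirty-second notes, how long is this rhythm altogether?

155

Express everything in thirty-second notes: whole rest = 32; dotted sixteenth = 3; half note = 16; a full quarter-note triplet (3 notes) (three triplet quarters span one half) = 16; half rest = 16; half tied to quarter (half + quarter) = 24; whole tied to half (whole + half) = 48.
Adding: 32 + 3 + 16 + 16 + 16 + 24 + 48 = 155 thirty-second notes.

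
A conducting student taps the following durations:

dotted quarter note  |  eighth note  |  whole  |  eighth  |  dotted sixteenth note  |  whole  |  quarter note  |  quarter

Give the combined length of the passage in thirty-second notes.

103

Convert each value to thirty-second notes: dotted quarter note = 12; eighth note = 4; whole = 32; eighth = 4; dotted sixteenth note = 3; whole = 32; quarter note = 8; quarter = 8.
Adding: 12 + 4 + 32 + 4 + 3 + 32 + 8 + 8 = 103 thirty-second notes.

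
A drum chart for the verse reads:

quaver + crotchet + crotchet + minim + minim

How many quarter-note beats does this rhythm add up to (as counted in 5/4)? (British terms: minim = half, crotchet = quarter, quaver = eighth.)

6.5

One quarter-note beat = 2 eighth notes.
Working in eighth notes: quaver = 1; crotchet = 2; crotchet = 2; minim = 4; minim = 4.
Adding: 1 + 2 + 2 + 4 + 4 = 13.
13 ÷ 2 = 6.5 beats.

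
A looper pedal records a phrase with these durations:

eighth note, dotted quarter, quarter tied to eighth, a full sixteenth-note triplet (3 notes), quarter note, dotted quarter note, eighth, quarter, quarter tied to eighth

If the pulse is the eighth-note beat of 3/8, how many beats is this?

19

One eighth-note beat = 2 sixteenth notes.
In sixteenth notes: eighth note = 2; dotted quarter = 6; quarter tied to eighth (quarter + eighth) = 6; a full sixteenth-note triplet (3 notes) (three triplet sixteenths span one eighth) = 2; quarter note = 4; dotted quarter note = 6; eighth = 2; quarter = 4; quarter tied to eighth (quarter + eighth) = 6.
Adding: 2 + 6 + 6 + 2 + 4 + 6 + 2 + 4 + 6 = 38.
38 ÷ 2 = 19 beats.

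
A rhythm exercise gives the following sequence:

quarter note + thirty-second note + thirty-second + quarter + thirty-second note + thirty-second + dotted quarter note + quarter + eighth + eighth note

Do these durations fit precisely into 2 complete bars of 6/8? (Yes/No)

Yes

One bar of 6/8 = 24 thirty-second notes, so 2 bars = 48.
In thirty-second notes: quarter note = 8; thirty-second note = 1; thirty-second = 1; quarter = 8; thirty-second note = 1; thirty-second = 1; dotted quarter note = 12; quarter = 8; eighth = 4; eighth note = 4.
Adding: 8 + 1 + 1 + 8 + 1 + 1 + 12 + 8 + 4 + 4 = 48.
48 equals 48, so the answer is Yes.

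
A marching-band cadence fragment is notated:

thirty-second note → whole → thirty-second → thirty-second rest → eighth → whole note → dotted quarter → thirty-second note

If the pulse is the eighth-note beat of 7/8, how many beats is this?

One eighth-note beat = 4 thirty-second notes.
Express everything in thirty-second notes: thirty-second note = 1; whole = 32; thirty-second = 1; thirty-second rest = 1; eighth = 4; whole note = 32; dotted quarter = 12; thirty-second note = 1.
Adding: 1 + 32 + 1 + 1 + 4 + 32 + 12 + 1 = 84.
84 ÷ 4 = 21 beats.

21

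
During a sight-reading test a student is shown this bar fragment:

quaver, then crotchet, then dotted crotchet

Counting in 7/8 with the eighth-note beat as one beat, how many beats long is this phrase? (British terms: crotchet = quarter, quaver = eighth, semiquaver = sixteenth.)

One eighth-note beat = 2 sixteenth notes.
Each duration in sixteenth notes: quaver = 2; crotchet = 4; dotted crotchet = 6.
Adding: 2 + 4 + 6 = 12.
12 ÷ 2 = 6 beats.

6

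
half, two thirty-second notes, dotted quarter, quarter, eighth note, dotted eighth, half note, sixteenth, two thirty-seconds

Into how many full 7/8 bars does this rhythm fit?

One bar of 7/8 = 28 thirty-second notes.
Each duration in thirty-second notes: half = 16; thirty-second note = 1; thirty-second note = 1; dotted quarter = 12; quarter = 8; eighth note = 4; dotted eighth = 6; half note = 16; sixteenth = 2; thirty-second = 1; thirty-second = 1.
Sum: 16 + 1 + 1 + 12 + 8 + 4 + 6 + 16 + 2 + 1 + 1 = 68.
68 ÷ 28 = 2 complete bars with 12 left over.

2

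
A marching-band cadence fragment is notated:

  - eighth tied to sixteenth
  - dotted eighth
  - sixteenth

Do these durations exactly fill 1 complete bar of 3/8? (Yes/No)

No

One bar of 3/8 = 6 sixteenth notes.
Convert each value to sixteenth notes: eighth tied to sixteenth (eighth + sixteenth) = 3; dotted eighth = 3; sixteenth = 1.
Total: 3 + 3 + 1 = 7.
7 exceeds 6, so the answer is No.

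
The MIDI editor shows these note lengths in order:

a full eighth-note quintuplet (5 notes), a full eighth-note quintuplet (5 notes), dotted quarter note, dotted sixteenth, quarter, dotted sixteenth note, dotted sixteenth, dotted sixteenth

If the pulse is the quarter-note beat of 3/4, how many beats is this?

One quarter-note beat = 8 thirty-second notes.
Each duration in thirty-second notes: a full eighth-note quintuplet (5 notes) (five quintuplet eighths span one half) = 16; a full eighth-note quintuplet (5 notes) (five quintuplet eighths span one half) = 16; dotted quarter note = 12; dotted sixteenth = 3; quarter = 8; dotted sixteenth note = 3; dotted sixteenth = 3; dotted sixteenth = 3.
Altogether 16 + 16 + 12 + 3 + 8 + 3 + 3 + 3 = 64.
64 ÷ 8 = 8 beats.

8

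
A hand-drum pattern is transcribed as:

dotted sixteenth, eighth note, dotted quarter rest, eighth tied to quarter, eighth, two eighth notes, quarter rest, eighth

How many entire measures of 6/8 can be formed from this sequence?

2

One bar of 6/8 = 24 thirty-second notes.
In thirty-second notes: dotted sixteenth = 3; eighth note = 4; dotted quarter rest = 12; eighth tied to quarter (eighth + quarter) = 12; eighth = 4; eighth note = 4; eighth note = 4; quarter rest = 8; eighth = 4.
Sum: 3 + 4 + 12 + 12 + 4 + 4 + 4 + 8 + 4 = 55.
55 ÷ 24 = 2 complete bars with 7 left over.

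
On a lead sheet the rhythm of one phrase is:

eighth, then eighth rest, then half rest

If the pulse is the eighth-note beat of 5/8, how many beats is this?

6

One eighth-note beat = 2 sixteenth notes.
In sixteenth notes: eighth = 2; eighth rest = 2; half rest = 8.
Adding: 2 + 2 + 8 = 12.
12 ÷ 2 = 6 beats.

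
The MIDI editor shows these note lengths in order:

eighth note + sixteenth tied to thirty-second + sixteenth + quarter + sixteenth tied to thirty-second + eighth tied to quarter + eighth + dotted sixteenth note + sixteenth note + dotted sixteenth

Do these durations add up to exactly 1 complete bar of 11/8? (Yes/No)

One bar of 11/8 = 44 thirty-second notes.
Express everything in thirty-second notes: eighth note = 4; sixteenth tied to thirty-second (sixteenth + thirty-second) = 3; sixteenth = 2; quarter = 8; sixteenth tied to thirty-second (sixteenth + thirty-second) = 3; eighth tied to quarter (eighth + quarter) = 12; eighth = 4; dotted sixteenth note = 3; sixteenth note = 2; dotted sixteenth = 3.
Altogether 4 + 3 + 2 + 8 + 3 + 12 + 4 + 3 + 2 + 3 = 44.
44 equals 44, so the answer is Yes.

Yes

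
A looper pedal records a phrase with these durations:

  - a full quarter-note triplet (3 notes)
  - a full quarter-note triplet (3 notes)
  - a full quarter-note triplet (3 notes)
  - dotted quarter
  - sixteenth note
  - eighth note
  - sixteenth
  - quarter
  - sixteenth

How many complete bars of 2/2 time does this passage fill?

2

One bar of 2/2 = 16 sixteenth notes.
Each duration in sixteenth notes: a full quarter-note triplet (3 notes) (three triplet quarters span one half) = 8; a full quarter-note triplet (3 notes) (three triplet quarters span one half) = 8; a full quarter-note triplet (3 notes) (three triplet quarters span one half) = 8; dotted quarter = 6; sixteenth note = 1; eighth note = 2; sixteenth = 1; quarter = 4; sixteenth = 1.
Total: 8 + 8 + 8 + 6 + 1 + 2 + 1 + 4 + 1 = 39.
39 ÷ 16 = 2 complete bars with 7 left over.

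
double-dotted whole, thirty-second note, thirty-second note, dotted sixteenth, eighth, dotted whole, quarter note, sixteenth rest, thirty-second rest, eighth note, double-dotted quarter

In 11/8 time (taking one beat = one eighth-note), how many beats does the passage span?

One eighth-note beat = 4 thirty-second notes.
Express everything in thirty-second notes: double-dotted whole = 56; thirty-second note = 1; thirty-second note = 1; dotted sixteenth = 3; eighth = 4; dotted whole = 48; quarter note = 8; sixteenth rest = 2; thirty-second rest = 1; eighth note = 4; double-dotted quarter = 14.
Sum: 56 + 1 + 1 + 3 + 4 + 48 + 8 + 2 + 1 + 4 + 14 = 142.
142 ÷ 4 = 35.5 beats.

35.5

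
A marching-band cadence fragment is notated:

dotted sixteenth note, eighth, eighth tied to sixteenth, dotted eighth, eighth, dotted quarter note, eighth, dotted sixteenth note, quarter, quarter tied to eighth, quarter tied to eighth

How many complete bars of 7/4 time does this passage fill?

One bar of 7/4 = 56 thirty-second notes.
Each duration in thirty-second notes: dotted sixteenth note = 3; eighth = 4; eighth tied to sixteenth (eighth + sixteenth) = 6; dotted eighth = 6; eighth = 4; dotted quarter note = 12; eighth = 4; dotted sixteenth note = 3; quarter = 8; quarter tied to eighth (quarter + eighth) = 12; quarter tied to eighth (quarter + eighth) = 12.
Altogether 3 + 4 + 6 + 6 + 4 + 12 + 4 + 3 + 8 + 12 + 12 = 74.
74 ÷ 56 = 1 complete bar with 18 left over.

1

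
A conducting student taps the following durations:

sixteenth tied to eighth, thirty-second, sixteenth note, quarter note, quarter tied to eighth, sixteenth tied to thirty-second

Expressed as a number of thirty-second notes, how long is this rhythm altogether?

32

In thirty-second notes: sixteenth tied to eighth (sixteenth + eighth) = 6; thirty-second = 1; sixteenth note = 2; quarter note = 8; quarter tied to eighth (quarter + eighth) = 12; sixteenth tied to thirty-second (sixteenth + thirty-second) = 3.
Sum: 6 + 1 + 2 + 8 + 12 + 3 = 32 thirty-second notes.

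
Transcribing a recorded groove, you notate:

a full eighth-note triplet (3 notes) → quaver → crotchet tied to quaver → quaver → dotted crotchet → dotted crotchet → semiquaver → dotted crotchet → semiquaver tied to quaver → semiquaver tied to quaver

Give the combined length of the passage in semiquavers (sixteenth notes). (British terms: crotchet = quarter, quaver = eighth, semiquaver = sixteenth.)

In sixteenth notes: a full eighth-note triplet (3 notes) (three triplet eighths span one quarter) = 4; quaver = 2; crotchet tied to quaver (crotchet + quaver) = 6; quaver = 2; dotted crotchet = 6; dotted crotchet = 6; semiquaver = 1; dotted crotchet = 6; semiquaver tied to quaver (semiquaver + quaver) = 3; semiquaver tied to quaver (semiquaver + quaver) = 3.
Adding: 4 + 2 + 6 + 2 + 6 + 6 + 1 + 6 + 3 + 3 = 39 sixteenth notes.

39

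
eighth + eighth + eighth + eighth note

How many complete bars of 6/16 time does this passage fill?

1

One bar of 6/16 = 3 eighth notes.
In eighth notes: eighth = 1; eighth = 1; eighth = 1; eighth note = 1.
Sum: 1 + 1 + 1 + 1 = 4.
4 ÷ 3 = 1 complete bar with 1 left over.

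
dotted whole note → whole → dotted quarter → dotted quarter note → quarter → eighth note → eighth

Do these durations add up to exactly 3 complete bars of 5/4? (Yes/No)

Yes

One bar of 5/4 = 10 eighth notes, so 3 bars = 30.
Convert each value to eighth notes: dotted whole note = 12; whole = 8; dotted quarter = 3; dotted quarter note = 3; quarter = 2; eighth note = 1; eighth = 1.
Altogether 12 + 8 + 3 + 3 + 2 + 1 + 1 = 30.
30 equals 30, so the answer is Yes.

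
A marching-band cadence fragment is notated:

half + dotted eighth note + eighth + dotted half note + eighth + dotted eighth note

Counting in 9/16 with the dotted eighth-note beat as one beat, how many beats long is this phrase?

One dotted eighth-note beat = 3 sixteenth notes.
In sixteenth notes: half = 8; dotted eighth note = 3; eighth = 2; dotted half note = 12; eighth = 2; dotted eighth note = 3.
Sum: 8 + 3 + 2 + 12 + 2 + 3 = 30.
30 ÷ 3 = 10 beats.

10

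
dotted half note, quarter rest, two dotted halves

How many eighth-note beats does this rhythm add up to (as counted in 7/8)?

20

One eighth-note beat = 2 sixteenth notes.
Each duration in sixteenth notes: dotted half note = 12; quarter rest = 4; dotted half = 12; dotted half = 12.
Adding: 12 + 4 + 12 + 12 = 40.
40 ÷ 2 = 20 beats.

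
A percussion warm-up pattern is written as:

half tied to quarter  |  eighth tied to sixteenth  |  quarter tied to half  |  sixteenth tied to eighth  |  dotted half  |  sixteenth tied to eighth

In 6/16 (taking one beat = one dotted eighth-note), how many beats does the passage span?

15

One dotted eighth-note beat = 3 sixteenth notes.
Each duration in sixteenth notes: half tied to quarter (half + quarter) = 12; eighth tied to sixteenth (eighth + sixteenth) = 3; quarter tied to half (quarter + half) = 12; sixteenth tied to eighth (sixteenth + eighth) = 3; dotted half = 12; sixteenth tied to eighth (sixteenth + eighth) = 3.
Total: 12 + 3 + 12 + 3 + 12 + 3 = 45.
45 ÷ 3 = 15 beats.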